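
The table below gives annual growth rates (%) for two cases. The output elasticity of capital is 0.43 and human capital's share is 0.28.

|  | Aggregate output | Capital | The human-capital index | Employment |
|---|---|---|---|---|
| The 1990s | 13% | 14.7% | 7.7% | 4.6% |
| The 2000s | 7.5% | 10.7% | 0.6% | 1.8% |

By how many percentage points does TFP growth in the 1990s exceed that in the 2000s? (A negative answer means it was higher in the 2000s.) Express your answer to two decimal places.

Labor's share = 1 − 0.43 − 0.28 = 0.29.
The 1990s: TFP = 13 − 6.321 − 2.156 − 1.334 = 3.189%.
The 2000s: TFP = 7.5 − 4.601 − 0.168 − 0.522 = 2.209%.
Difference = 3.189 − (2.209) = 0.98 pp.

0.98 percentage points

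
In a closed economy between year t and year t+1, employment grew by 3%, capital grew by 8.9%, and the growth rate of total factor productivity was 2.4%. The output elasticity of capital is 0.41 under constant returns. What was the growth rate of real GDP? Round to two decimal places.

7.82%

Labor's share = 1 − 0.41 = 0.59.
Capital: 0.41 × 8.9 = 3.649 pp.
Employment: 0.59 × 3 = 1.77 pp.
Output growth = 2.4 + 5.419 = 7.819%.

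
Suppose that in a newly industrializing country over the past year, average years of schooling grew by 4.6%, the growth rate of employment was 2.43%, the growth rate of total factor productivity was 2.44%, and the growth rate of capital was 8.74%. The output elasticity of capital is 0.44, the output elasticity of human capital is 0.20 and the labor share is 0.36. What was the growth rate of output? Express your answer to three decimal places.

Labor's share = 1 − 0.44 − 0.2 = 0.36.
Capital: 0.44 × 8.74 = 3.8456 pp.
Average years of schooling: 0.2 × 4.6 = 0.92 pp.
Employment: 0.36 × 2.43 = 0.8748 pp.
Output growth = 2.44 + 5.6404 = 8.0804%.

Output growth was 8.080%.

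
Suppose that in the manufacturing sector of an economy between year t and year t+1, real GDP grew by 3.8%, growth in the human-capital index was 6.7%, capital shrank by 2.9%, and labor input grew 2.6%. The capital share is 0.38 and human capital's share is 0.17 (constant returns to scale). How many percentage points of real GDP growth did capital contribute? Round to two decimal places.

Contribution = share × growth = 0.38 × (-2.9) = -1.102 pp.

-1.10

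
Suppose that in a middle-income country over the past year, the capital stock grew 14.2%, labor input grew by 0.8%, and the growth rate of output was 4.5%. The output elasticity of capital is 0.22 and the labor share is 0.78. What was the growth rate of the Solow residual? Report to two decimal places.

0.75%

Labor's share = 1 − 0.22 = 0.78.
The capital stock: 0.22 × 14.2 = 3.124 pp.
Labor input: 0.78 × 0.8 = 0.624 pp.
TFP growth = 4.5 − 3.748 = 0.752%.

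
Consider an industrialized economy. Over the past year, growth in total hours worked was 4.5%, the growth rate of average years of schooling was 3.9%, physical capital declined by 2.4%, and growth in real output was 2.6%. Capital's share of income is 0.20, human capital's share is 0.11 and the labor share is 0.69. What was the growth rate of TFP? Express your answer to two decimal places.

Labor's share = 1 − 0.2 − 0.11 = 0.69.
Physical capital: 0.2 × (-2.4) = -0.48 pp.
Average years of schooling: 0.11 × 3.9 = 0.429 pp.
Total hours worked: 0.69 × 4.5 = 3.105 pp.
TFP growth = 2.6 − 3.054 = -0.454%.

-0.45%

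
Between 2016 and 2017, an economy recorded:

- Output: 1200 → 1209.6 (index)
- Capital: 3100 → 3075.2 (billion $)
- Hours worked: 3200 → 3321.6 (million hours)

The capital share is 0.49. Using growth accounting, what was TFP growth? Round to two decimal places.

Output growth = (1209.6 − 1200) / 1200 = 0.8%.
Capital growth = (3075.2 − 3100) / 3100 = -0.8%.
Hours worked growth = (3321.6 − 3200) / 3200 = 3.8%.
Labor's share = 1 − 0.49 = 0.51.
Capital: 0.49 × (-0.8) = -0.392 pp.
Hours worked: 0.51 × 3.8 = 1.938 pp.
TFP growth = 0.8 − 1.546 = -0.746%.

-0.75%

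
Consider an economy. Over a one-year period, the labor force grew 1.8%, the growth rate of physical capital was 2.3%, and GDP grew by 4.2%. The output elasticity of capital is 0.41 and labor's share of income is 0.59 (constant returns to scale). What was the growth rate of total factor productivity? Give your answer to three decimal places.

Labor's share = 1 − 0.41 = 0.59.
Physical capital: 0.41 × 2.3 = 0.943 pp.
The labor force: 0.59 × 1.8 = 1.062 pp.
TFP growth = 4.2 − 2.005 = 2.195%.

Total factor productivity growth was 2.195%.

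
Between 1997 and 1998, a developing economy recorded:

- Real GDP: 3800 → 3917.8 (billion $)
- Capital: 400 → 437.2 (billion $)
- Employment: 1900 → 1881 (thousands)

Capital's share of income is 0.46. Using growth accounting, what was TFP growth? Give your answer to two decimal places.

Real GDP growth = (3917.8 − 3800) / 3800 = 3.1%.
Capital growth = (437.2 − 400) / 400 = 9.3%.
Employment growth = (1881 − 1900) / 1900 = -1%.
Labor's share = 1 − 0.46 = 0.54.
Capital: 0.46 × 9.3 = 4.278 pp.
Employment: 0.54 × (-1) = -0.54 pp.
TFP growth = 3.1 − 3.738 = -0.638%.

-0.64%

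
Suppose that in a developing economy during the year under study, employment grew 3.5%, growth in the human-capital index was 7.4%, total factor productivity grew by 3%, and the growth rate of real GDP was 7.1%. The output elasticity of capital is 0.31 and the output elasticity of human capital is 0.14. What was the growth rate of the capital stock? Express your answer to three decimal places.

Labor's share = 1 − 0.31 − 0.14 = 0.55.
gY = gA + 0.14×7.4 + 0.55×3.5 + 0.31×g.
0.31×g = 7.1 − 3 − 2.961 = 1.139.
g = 1.139 / 0.31 = 3.67419%.

The capital stock grew 3.674%.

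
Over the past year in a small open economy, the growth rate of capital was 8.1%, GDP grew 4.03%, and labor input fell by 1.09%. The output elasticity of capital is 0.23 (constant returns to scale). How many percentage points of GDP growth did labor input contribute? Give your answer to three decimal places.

Labor's share = 1 − 0.23 = 0.77.
Contribution = share × growth = 0.77 × (-1.09) = -0.8393 pp.

-0.839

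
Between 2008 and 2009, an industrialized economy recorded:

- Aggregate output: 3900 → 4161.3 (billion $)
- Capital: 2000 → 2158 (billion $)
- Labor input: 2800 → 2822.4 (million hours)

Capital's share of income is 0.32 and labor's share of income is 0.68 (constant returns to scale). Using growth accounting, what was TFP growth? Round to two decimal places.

Aggregate output growth = (4161.3 − 3900) / 3900 = 6.7%.
Capital growth = (2158 − 2000) / 2000 = 7.9%.
Labor input growth = (2822.4 − 2800) / 2800 = 0.8%.
Labor's share = 1 − 0.32 = 0.68.
Capital: 0.32 × 7.9 = 2.528 pp.
Labor input: 0.68 × 0.8 = 0.544 pp.
TFP growth = 6.7 − 3.072 = 3.628%.

TFP grew 3.63%.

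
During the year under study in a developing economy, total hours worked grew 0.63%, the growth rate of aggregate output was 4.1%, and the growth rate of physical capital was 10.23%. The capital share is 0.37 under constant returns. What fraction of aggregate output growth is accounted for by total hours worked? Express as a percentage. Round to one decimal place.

Labor's share = 1 − 0.37 = 0.63.
Total hours worked contributed 0.63 × 0.63 = 0.3969 pp.
Share of growth = 0.3969 / 4.1 × 100 = 9.68%.

9.7%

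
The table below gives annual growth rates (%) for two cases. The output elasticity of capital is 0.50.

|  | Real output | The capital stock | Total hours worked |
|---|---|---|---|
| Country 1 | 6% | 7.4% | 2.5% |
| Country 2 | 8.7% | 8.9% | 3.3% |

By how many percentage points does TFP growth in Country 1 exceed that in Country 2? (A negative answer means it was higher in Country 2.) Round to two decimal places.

Labor's share = 1 − 0.5 = 0.5.
Country 1: TFP = 6 − 3.7 − 1.25 = 1.05%.
Country 2: TFP = 8.7 − 4.45 − 1.65 = 2.6%.
Difference = 1.05 − (2.6) = -1.55 pp.

-1.55 percentage points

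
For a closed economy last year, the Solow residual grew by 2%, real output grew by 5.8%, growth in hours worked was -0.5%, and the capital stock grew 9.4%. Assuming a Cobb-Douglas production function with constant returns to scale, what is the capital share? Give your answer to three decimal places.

gY = gA + α·gK + (1−α)·gL, so gY − gA − gL = α(gK − gL).
5.8 − 2 + 0.5 = α × (9.4 − (-0.5)).
4.3 = 9.9 α, so α = 0.43434.

The capital share is 0.434.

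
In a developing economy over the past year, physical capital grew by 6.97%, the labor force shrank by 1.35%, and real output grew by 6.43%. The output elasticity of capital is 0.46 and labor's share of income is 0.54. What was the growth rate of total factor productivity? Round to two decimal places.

Labor's share = 1 − 0.46 = 0.54.
Physical capital: 0.46 × 6.97 = 3.2062 pp.
The labor force: 0.54 × (-1.35) = -0.729 pp.
TFP growth = 6.43 − 2.4772 = 3.9528%.

3.95%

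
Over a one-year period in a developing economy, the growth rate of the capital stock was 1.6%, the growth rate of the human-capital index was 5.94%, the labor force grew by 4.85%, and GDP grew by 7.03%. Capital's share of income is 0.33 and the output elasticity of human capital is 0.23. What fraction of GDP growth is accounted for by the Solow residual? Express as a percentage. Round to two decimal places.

42.70%

Labor's share = 1 − 0.33 − 0.23 = 0.44.
The capital stock: 0.33 × 1.6 = 0.528 pp.
The human-capital index: 0.23 × 5.94 = 1.3662 pp.
The labor force: 0.44 × 4.85 = 2.134 pp.
TFP growth = 7.03 − 4.0282 = 3.0018%.
TFP share of growth = 3.0018 / 7.03 × 100 = 42.6999%.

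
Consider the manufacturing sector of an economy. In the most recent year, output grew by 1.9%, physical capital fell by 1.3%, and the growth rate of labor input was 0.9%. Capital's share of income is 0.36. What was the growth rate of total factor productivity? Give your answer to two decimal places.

Labor's share = 1 − 0.36 = 0.64.
Physical capital: 0.36 × (-1.3) = -0.468 pp.
Labor input: 0.64 × 0.9 = 0.576 pp.
TFP growth = 1.9 − 0.108 = 1.792%.

1.79%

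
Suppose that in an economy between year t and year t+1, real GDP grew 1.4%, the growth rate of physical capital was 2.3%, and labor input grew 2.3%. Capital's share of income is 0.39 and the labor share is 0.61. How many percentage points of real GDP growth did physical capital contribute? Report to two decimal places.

Contribution = share × growth = 0.39 × 2.3 = 0.897 pp.

0.90 percentage points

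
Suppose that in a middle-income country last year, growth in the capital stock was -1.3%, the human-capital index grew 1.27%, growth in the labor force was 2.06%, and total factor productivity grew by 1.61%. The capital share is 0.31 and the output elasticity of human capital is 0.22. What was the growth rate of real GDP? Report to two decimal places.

2.45%

Labor's share = 1 − 0.31 − 0.22 = 0.47.
The capital stock: 0.31 × (-1.3) = -0.403 pp.
The human-capital index: 0.22 × 1.27 = 0.2794 pp.
The labor force: 0.47 × 2.06 = 0.9682 pp.
Output growth = 1.61 + 0.8446 = 2.4546%.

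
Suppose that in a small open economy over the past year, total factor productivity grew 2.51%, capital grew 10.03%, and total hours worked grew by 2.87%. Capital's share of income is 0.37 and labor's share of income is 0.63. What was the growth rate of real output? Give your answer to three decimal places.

8.029%

Labor's share = 1 − 0.37 = 0.63.
Capital: 0.37 × 10.03 = 3.7111 pp.
Total hours worked: 0.63 × 2.87 = 1.8081 pp.
Output growth = 2.51 + 5.5192 = 8.0292%.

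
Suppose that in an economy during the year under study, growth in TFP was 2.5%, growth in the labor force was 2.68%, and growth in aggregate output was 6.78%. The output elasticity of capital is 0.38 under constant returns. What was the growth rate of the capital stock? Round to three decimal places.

The capital stock growth was 6.891%.

Labor's share = 1 − 0.38 = 0.62.
gY = gA + 0.62×2.68 + 0.38×g.
0.38×g = 6.78 − 2.5 − 1.6616 = 2.6184.
g = 2.6184 / 0.38 = 6.89053%.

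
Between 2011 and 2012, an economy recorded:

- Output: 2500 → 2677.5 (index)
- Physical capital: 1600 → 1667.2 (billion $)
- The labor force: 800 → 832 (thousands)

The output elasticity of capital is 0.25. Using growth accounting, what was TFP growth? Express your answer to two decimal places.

TFP growth was 3.05%.

Output growth = (2677.5 − 2500) / 2500 = 7.1%.
Physical capital growth = (1667.2 − 1600) / 1600 = 4.2%.
The labor force growth = (832 − 800) / 800 = 4%.
Labor's share = 1 − 0.25 = 0.75.
Physical capital: 0.25 × 4.2 = 1.05 pp.
The labor force: 0.75 × 4 = 3 pp.
TFP growth = 7.1 − 4.05 = 3.05%.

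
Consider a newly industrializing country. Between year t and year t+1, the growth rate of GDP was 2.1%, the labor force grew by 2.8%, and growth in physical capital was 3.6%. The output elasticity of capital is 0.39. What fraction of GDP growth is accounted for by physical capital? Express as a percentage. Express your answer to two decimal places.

Physical capital accounted for 66.86% of growth.

Physical capital contributed 0.39 × 3.6 = 1.404 pp.
Share of growth = 1.404 / 2.1 × 100 = 66.8571%.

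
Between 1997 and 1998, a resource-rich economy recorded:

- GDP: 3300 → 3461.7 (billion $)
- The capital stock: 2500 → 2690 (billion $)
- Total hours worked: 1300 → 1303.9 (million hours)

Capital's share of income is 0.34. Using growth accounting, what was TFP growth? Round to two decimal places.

GDP growth = (3461.7 − 3300) / 3300 = 4.9%.
The capital stock growth = (2690 − 2500) / 2500 = 7.6%.
Total hours worked growth = (1303.9 − 1300) / 1300 = 0.3%.
Labor's share = 1 − 0.34 = 0.66.
The capital stock: 0.34 × 7.6 = 2.584 pp.
Total hours worked: 0.66 × 0.3 = 0.198 pp.
TFP growth = 4.9 − 2.782 = 2.118%.

2.12%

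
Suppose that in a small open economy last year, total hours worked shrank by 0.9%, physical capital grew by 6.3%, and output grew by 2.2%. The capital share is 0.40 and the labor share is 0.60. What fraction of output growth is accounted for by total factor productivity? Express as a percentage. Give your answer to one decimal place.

Labor's share = 1 − 0.4 = 0.6.
Physical capital: 0.4 × 6.3 = 2.52 pp.
Total hours worked: 0.6 × (-0.9) = -0.54 pp.
TFP growth = 2.2 − 1.98 = 0.22%.
TFP share of growth = 0.22 / 2.2 × 100 = 10%.

10.0%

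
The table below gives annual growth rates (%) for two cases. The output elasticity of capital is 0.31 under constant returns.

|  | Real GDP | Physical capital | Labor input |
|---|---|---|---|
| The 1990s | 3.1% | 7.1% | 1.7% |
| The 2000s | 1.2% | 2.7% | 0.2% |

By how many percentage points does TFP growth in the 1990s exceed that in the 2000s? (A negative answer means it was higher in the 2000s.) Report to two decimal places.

Labor's share = 1 − 0.31 = 0.69.
The 1990s: TFP = 3.1 − 2.201 − 1.173 = -0.274%.
The 2000s: TFP = 1.2 − 0.837 − 0.138 = 0.225%.
Difference = -0.274 − (0.225) = -0.499 pp.

-0.50 percentage points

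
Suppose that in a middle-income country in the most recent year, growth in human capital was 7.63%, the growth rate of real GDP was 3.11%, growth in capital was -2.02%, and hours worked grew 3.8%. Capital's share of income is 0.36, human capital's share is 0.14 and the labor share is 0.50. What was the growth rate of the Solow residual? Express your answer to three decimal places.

Labor's share = 1 − 0.36 − 0.14 = 0.5.
Capital: 0.36 × (-2.02) = -0.7272 pp.
Human capital: 0.14 × 7.63 = 1.0682 pp.
Hours worked: 0.5 × 3.8 = 1.9 pp.
TFP growth = 3.11 − 2.241 = 0.869%.

The Solow residual growth was 0.869%.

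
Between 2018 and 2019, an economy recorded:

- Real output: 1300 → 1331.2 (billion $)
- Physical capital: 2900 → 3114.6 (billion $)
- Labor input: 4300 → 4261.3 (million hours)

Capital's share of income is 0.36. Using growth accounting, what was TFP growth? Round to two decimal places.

Real output growth = (1331.2 − 1300) / 1300 = 2.4%.
Physical capital growth = (3114.6 − 2900) / 2900 = 7.4%.
Labor input growth = (4261.3 − 4300) / 4300 = -0.9%.
Labor's share = 1 − 0.36 = 0.64.
Physical capital: 0.36 × 7.4 = 2.664 pp.
Labor input: 0.64 × (-0.9) = -0.576 pp.
TFP growth = 2.4 − 2.088 = 0.312%.

TFP grew 0.31%.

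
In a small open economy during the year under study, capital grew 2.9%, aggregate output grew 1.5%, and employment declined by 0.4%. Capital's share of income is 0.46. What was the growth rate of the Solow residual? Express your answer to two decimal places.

Labor's share = 1 − 0.46 = 0.54.
Capital: 0.46 × 2.9 = 1.334 pp.
Employment: 0.54 × (-0.4) = -0.216 pp.
TFP growth = 1.5 − 1.118 = 0.382%.

The Solow residual grew 0.38%.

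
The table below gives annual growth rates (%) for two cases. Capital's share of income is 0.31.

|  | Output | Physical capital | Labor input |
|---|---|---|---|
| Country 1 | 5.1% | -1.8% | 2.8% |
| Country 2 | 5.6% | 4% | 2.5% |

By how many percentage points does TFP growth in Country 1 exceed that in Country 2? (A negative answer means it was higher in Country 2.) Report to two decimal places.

Labor's share = 1 − 0.31 = 0.69.
Country 1: TFP = 5.1 + 0.558 − 1.932 = 3.726%.
Country 2: TFP = 5.6 − 1.24 − 1.725 = 2.635%.
Difference = 3.726 − (2.635) = 1.091 pp.

1.09 percentage points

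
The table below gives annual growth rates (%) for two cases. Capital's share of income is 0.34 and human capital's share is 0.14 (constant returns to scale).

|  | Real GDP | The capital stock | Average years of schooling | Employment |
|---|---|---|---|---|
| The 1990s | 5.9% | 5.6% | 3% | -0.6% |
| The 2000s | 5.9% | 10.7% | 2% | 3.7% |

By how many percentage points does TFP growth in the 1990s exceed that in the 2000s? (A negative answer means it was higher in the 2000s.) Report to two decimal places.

3.83 percentage points

Labor's share = 1 − 0.34 − 0.14 = 0.52.
The 1990s: TFP = 5.9 − 1.904 − 0.42 + 0.312 = 3.888%.
The 2000s: TFP = 5.9 − 3.638 − 0.28 − 1.924 = 0.058%.
Difference = 3.888 − (0.058) = 3.83 pp.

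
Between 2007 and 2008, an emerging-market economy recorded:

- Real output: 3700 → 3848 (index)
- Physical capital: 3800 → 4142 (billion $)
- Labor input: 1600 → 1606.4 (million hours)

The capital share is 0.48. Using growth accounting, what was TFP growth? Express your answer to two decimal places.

-0.53%

Real output growth = (3848 − 3700) / 3700 = 4%.
Physical capital growth = (4142 − 3800) / 3800 = 9%.
Labor input growth = (1606.4 − 1600) / 1600 = 0.4%.
Labor's share = 1 − 0.48 = 0.52.
Physical capital: 0.48 × 9 = 4.32 pp.
Labor input: 0.52 × 0.4 = 0.208 pp.
TFP growth = 4 − 4.528 = -0.528%.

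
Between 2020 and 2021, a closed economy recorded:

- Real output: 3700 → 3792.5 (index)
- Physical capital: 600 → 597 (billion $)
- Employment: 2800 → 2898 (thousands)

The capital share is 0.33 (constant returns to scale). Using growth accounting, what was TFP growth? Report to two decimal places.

0.32%

Real output growth = (3792.5 − 3700) / 3700 = 2.5%.
Physical capital growth = (597 − 600) / 600 = -0.5%.
Employment growth = (2898 − 2800) / 2800 = 3.5%.
Labor's share = 1 − 0.33 = 0.67.
Physical capital: 0.33 × (-0.5) = -0.165 pp.
Employment: 0.67 × 3.5 = 2.345 pp.
TFP growth = 2.5 − 2.18 = 0.32%.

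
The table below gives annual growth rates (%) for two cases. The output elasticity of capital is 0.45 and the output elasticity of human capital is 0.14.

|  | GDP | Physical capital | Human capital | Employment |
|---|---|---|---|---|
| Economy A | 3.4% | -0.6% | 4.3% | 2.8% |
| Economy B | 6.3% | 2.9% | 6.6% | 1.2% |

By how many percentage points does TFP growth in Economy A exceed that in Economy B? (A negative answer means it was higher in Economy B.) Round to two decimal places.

Labor's share = 1 − 0.45 − 0.14 = 0.41.
Economy A: TFP = 3.4 + 0.27 − 0.602 − 1.148 = 1.92%.
Economy B: TFP = 6.3 − 1.305 − 0.924 − 0.492 = 3.579%.
Difference = 1.92 − (3.579) = -1.659 pp.

-1.66 percentage points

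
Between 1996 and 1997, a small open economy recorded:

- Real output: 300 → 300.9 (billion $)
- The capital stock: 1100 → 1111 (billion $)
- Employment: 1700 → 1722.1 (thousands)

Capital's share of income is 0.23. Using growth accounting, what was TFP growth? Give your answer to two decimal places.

Real output growth = (300.9 − 300) / 300 = 0.3%.
The capital stock growth = (1111 − 1100) / 1100 = 1%.
Employment growth = (1722.1 − 1700) / 1700 = 1.3%.
Labor's share = 1 − 0.23 = 0.77.
The capital stock: 0.23 × 1 = 0.23 pp.
Employment: 0.77 × 1.3 = 1.001 pp.
TFP growth = 0.3 − 1.231 = -0.931%.

-0.93%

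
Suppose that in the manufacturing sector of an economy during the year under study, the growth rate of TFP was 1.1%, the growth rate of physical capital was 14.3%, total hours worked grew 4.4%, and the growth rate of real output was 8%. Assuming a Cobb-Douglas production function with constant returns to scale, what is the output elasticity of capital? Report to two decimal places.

gY = gA + α·gK + (1−α)·gL, so gY − gA − gL = α(gK − gL).
8 − 1.1 − 4.4 = α × (14.3 − 4.4).
2.5 = 9.9 α, so α = 0.2525.

0.25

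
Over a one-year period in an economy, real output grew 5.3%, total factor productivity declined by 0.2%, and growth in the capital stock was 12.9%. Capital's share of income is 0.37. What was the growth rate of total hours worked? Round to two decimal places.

1.15%

Labor's share = 1 − 0.37 = 0.63.
gY = gA + 0.37×12.9 + 0.63×g.
0.63×g = 5.3 + 0.2 − 4.773 = 0.727.
g = 0.727 / 0.63 = 1.154%.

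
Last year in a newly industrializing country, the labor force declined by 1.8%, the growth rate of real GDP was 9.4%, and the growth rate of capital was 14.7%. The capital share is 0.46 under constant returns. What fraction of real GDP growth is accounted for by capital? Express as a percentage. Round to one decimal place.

Capital contributed 0.46 × 14.7 = 6.762 pp.
Share of growth = 6.762 / 9.4 × 100 = 71.936%.

71.9%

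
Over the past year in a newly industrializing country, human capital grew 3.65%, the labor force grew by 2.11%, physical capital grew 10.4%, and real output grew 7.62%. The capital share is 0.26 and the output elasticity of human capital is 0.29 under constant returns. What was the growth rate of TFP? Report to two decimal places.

2.91%

Labor's share = 1 − 0.26 − 0.29 = 0.45.
Physical capital: 0.26 × 10.4 = 2.704 pp.
Human capital: 0.29 × 3.65 = 1.0585 pp.
The labor force: 0.45 × 2.11 = 0.9495 pp.
TFP growth = 7.62 − 4.712 = 2.908%.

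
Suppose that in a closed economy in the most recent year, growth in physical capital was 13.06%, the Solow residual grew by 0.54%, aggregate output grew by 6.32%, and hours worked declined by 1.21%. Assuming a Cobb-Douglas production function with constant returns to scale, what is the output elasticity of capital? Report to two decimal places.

α = 0.49

gY = gA + α·gK + (1−α)·gL, so gY − gA − gL = α(gK − gL).
6.32 − 0.54 + 1.21 = α × (13.06 − (-1.21)).
6.99 = 14.27 α, so α = 0.4898.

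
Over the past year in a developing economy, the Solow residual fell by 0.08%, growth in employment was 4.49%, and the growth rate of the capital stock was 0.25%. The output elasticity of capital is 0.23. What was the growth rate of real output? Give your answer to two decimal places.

Real output growth was 3.43%.

Labor's share = 1 − 0.23 = 0.77.
The capital stock: 0.23 × 0.25 = 0.0575 pp.
Employment: 0.77 × 4.49 = 3.4573 pp.
Output growth = -0.08 + 3.5148 = 3.4348%.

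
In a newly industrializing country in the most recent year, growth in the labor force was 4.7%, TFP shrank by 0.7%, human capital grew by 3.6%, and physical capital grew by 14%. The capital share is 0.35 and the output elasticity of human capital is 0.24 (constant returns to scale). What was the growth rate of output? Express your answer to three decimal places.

6.991%

Labor's share = 1 − 0.35 − 0.24 = 0.41.
Physical capital: 0.35 × 14 = 4.9 pp.
Human capital: 0.24 × 3.6 = 0.864 pp.
The labor force: 0.41 × 4.7 = 1.927 pp.
Output growth = -0.7 + 7.691 = 6.991%.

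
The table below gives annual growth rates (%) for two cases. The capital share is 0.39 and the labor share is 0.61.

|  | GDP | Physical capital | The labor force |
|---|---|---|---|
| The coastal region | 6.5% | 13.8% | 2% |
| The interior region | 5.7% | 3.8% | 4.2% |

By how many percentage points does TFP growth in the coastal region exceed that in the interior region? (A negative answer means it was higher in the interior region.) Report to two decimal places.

-1.76 percentage points

Labor's share = 1 − 0.39 = 0.61.
The coastal region: TFP = 6.5 − 5.382 − 1.22 = -0.102%.
The interior region: TFP = 5.7 − 1.482 − 2.562 = 1.656%.
Difference = -0.102 − (1.656) = -1.758 pp.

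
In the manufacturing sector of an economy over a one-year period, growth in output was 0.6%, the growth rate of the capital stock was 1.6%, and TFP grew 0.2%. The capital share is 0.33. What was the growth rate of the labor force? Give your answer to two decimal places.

Labor's share = 1 − 0.33 = 0.67.
gY = gA + 0.33×1.6 + 0.67×g.
0.67×g = 0.6 − 0.2 − 0.528 = -0.128.
g = -0.128 / 0.67 = -0.191%.

-0.19%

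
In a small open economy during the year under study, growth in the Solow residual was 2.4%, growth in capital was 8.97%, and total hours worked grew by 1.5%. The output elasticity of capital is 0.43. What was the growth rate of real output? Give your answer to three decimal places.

7.112%

Labor's share = 1 − 0.43 = 0.57.
Capital: 0.43 × 8.97 = 3.8571 pp.
Total hours worked: 0.57 × 1.5 = 0.855 pp.
Output growth = 2.4 + 4.7121 = 7.1121%.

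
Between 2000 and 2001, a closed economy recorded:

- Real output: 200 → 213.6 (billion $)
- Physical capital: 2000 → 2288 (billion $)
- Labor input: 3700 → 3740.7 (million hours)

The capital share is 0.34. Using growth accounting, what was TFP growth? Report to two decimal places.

Real output growth = (213.6 − 200) / 200 = 6.8%.
Physical capital growth = (2288 − 2000) / 2000 = 14.4%.
Labor input growth = (3740.7 − 3700) / 3700 = 1.1%.
Labor's share = 1 − 0.34 = 0.66.
Physical capital: 0.34 × 14.4 = 4.896 pp.
Labor input: 0.66 × 1.1 = 0.726 pp.
TFP growth = 6.8 − 5.622 = 1.178%.

TFP grew 1.18%.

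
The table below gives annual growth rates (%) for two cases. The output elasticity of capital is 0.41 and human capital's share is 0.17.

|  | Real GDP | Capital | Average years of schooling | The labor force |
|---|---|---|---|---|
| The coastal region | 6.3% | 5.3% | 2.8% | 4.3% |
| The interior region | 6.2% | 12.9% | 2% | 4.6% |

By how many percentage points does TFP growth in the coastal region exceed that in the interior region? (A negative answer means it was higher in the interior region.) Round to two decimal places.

Labor's share = 1 − 0.41 − 0.17 = 0.42.
The coastal region: TFP = 6.3 − 2.173 − 0.476 − 1.806 = 1.845%.
The interior region: TFP = 6.2 − 5.289 − 0.34 − 1.932 = -1.361%.
Difference = 1.845 − (-1.361) = 3.206 pp.

3.21 percentage points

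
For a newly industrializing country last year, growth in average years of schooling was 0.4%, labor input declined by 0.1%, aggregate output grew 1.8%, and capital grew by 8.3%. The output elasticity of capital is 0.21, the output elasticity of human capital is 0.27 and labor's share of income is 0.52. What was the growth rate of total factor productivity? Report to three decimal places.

0.001%

Labor's share = 1 − 0.21 − 0.27 = 0.52.
Capital: 0.21 × 8.3 = 1.743 pp.
Average years of schooling: 0.27 × 0.4 = 0.108 pp.
Labor input: 0.52 × (-0.1) = -0.052 pp.
TFP growth = 1.8 − 1.799 = 0.001%.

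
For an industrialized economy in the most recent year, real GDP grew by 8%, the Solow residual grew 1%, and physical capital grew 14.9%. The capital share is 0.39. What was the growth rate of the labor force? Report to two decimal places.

Labor's share = 1 − 0.39 = 0.61.
gY = gA + 0.39×14.9 + 0.61×g.
0.61×g = 8 − 1 − 5.811 = 1.189.
g = 1.189 / 0.61 = 1.9492%.

The labor force growth was 1.95%.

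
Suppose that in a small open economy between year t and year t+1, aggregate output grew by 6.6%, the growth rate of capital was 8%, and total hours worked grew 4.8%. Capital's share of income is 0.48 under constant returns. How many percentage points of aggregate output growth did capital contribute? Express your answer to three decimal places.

3.840 percentage points

Contribution = share × growth = 0.48 × 8 = 3.84 pp.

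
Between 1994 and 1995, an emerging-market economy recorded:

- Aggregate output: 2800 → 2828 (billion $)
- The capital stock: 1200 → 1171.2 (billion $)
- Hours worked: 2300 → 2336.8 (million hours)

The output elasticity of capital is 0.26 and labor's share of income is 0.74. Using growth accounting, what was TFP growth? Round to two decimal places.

TFP grew 0.44%.

Aggregate output growth = (2828 − 2800) / 2800 = 1%.
The capital stock growth = (1171.2 − 1200) / 1200 = -2.4%.
Hours worked growth = (2336.8 − 2300) / 2300 = 1.6%.
Labor's share = 1 − 0.26 = 0.74.
The capital stock: 0.26 × (-2.4) = -0.624 pp.
Hours worked: 0.74 × 1.6 = 1.184 pp.
TFP growth = 1 − 0.56 = 0.44%.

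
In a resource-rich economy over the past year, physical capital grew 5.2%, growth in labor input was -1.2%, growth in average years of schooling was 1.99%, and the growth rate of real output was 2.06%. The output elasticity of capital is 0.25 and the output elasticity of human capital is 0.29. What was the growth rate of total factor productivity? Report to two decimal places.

0.73%

Labor's share = 1 − 0.25 − 0.29 = 0.46.
Physical capital: 0.25 × 5.2 = 1.3 pp.
Average years of schooling: 0.29 × 1.99 = 0.5771 pp.
Labor input: 0.46 × (-1.2) = -0.552 pp.
TFP growth = 2.06 − 1.3251 = 0.7349%.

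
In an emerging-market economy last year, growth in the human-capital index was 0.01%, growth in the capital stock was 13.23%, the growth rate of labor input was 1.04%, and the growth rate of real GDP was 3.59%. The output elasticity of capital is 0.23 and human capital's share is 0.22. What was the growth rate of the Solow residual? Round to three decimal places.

Labor's share = 1 − 0.23 − 0.22 = 0.55.
The capital stock: 0.23 × 13.23 = 3.0429 pp.
The human-capital index: 0.22 × 0.01 = 0.0022 pp.
Labor input: 0.55 × 1.04 = 0.572 pp.
TFP growth = 3.59 − 3.6171 = -0.0271%.

-0.027%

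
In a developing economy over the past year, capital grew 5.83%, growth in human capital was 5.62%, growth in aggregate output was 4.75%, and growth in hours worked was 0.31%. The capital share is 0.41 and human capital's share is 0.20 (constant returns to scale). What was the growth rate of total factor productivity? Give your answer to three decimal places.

1.115%

Labor's share = 1 − 0.41 − 0.2 = 0.39.
Capital: 0.41 × 5.83 = 2.3903 pp.
Human capital: 0.2 × 5.62 = 1.124 pp.
Hours worked: 0.39 × 0.31 = 0.1209 pp.
TFP growth = 4.75 − 3.6352 = 1.1148%.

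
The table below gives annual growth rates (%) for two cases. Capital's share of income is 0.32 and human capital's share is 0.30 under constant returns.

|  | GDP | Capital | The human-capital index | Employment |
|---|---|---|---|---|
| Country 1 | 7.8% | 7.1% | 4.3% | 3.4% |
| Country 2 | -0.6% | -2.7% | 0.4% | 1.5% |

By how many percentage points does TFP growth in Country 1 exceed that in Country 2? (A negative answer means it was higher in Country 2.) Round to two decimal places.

3.37 percentage points

Labor's share = 1 − 0.32 − 0.3 = 0.38.
Country 1: TFP = 7.8 − 2.272 − 1.29 − 1.292 = 2.946%.
Country 2: TFP = -0.6 + 0.864 − 0.12 − 0.57 = -0.426%.
Difference = 2.946 − (-0.426) = 3.372 pp.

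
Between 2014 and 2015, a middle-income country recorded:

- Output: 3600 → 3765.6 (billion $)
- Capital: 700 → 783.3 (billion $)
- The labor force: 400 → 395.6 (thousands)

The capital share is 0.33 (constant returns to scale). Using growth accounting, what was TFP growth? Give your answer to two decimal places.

Output growth = (3765.6 − 3600) / 3600 = 4.6%.
Capital growth = (783.3 − 700) / 700 = 11.9%.
The labor force growth = (395.6 − 400) / 400 = -1.1%.
Labor's share = 1 − 0.33 = 0.67.
Capital: 0.33 × 11.9 = 3.927 pp.
The labor force: 0.67 × (-1.1) = -0.737 pp.
TFP growth = 4.6 − 3.19 = 1.41%.

1.41%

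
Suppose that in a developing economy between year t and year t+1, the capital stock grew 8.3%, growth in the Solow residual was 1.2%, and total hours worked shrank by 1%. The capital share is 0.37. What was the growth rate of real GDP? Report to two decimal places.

Real GDP grew 3.64%.

Labor's share = 1 − 0.37 = 0.63.
The capital stock: 0.37 × 8.3 = 3.071 pp.
Total hours worked: 0.63 × (-1) = -0.63 pp.
Output growth = 1.2 + 2.441 = 3.641%.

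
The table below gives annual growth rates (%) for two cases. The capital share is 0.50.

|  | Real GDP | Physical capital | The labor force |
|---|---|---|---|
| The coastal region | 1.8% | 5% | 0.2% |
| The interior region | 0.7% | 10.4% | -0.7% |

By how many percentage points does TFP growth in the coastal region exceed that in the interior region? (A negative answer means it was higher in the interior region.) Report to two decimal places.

3.35 percentage points

Labor's share = 1 − 0.5 = 0.5.
The coastal region: TFP = 1.8 − 2.5 − 0.1 = -0.8%.
The interior region: TFP = 0.7 − 5.2 + 0.35 = -4.15%.
Difference = -0.8 − (-4.15) = 3.35 pp.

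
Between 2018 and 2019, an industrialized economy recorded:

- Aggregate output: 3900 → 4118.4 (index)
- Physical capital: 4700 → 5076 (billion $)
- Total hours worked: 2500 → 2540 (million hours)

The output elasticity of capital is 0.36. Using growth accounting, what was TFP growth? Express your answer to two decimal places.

TFP growth was 1.70%.

Aggregate output growth = (4118.4 − 3900) / 3900 = 5.6%.
Physical capital growth = (5076 − 4700) / 4700 = 8%.
Total hours worked growth = (2540 − 2500) / 2500 = 1.6%.
Labor's share = 1 − 0.36 = 0.64.
Physical capital: 0.36 × 8 = 2.88 pp.
Total hours worked: 0.64 × 1.6 = 1.024 pp.
TFP growth = 5.6 − 3.904 = 1.696%.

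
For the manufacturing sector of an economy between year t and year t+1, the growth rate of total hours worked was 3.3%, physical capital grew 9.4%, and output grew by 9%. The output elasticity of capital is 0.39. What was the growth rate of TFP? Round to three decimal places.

TFP grew 3.321%.

Labor's share = 1 − 0.39 = 0.61.
Physical capital: 0.39 × 9.4 = 3.666 pp.
Total hours worked: 0.61 × 3.3 = 2.013 pp.
TFP growth = 9 − 5.679 = 3.321%.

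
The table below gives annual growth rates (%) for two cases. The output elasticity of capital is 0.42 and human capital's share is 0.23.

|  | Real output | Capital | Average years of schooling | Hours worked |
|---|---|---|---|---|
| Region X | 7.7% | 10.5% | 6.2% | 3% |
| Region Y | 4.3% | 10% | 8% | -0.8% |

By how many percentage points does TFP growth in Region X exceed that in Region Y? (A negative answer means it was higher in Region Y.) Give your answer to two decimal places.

2.27 percentage points

Labor's share = 1 − 0.42 − 0.23 = 0.35.
Region X: TFP = 7.7 − 4.41 − 1.426 − 1.05 = 0.814%.
Region Y: TFP = 4.3 − 4.2 − 1.84 + 0.28 = -1.46%.
Difference = 0.814 − (-1.46) = 2.274 pp.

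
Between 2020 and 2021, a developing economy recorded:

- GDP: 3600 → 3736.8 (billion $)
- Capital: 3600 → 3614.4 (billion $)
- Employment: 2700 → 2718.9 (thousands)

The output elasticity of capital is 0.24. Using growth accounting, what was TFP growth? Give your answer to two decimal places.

GDP growth = (3736.8 − 3600) / 3600 = 3.8%.
Capital growth = (3614.4 − 3600) / 3600 = 0.4%.
Employment growth = (2718.9 − 2700) / 2700 = 0.7%.
Labor's share = 1 − 0.24 = 0.76.
Capital: 0.24 × 0.4 = 0.096 pp.
Employment: 0.76 × 0.7 = 0.532 pp.
TFP growth = 3.8 − 0.628 = 3.172%.

TFP grew 3.17%.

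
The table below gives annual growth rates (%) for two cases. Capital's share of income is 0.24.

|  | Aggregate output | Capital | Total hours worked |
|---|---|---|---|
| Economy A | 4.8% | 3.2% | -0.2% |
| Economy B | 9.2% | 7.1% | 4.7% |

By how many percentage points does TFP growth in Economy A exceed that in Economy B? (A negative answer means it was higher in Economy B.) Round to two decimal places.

Labor's share = 1 − 0.24 = 0.76.
Economy A: TFP = 4.8 − 0.768 + 0.152 = 4.184%.
Economy B: TFP = 9.2 − 1.704 − 3.572 = 3.924%.
Difference = 4.184 − (3.924) = 0.26 pp.

0.26 percentage points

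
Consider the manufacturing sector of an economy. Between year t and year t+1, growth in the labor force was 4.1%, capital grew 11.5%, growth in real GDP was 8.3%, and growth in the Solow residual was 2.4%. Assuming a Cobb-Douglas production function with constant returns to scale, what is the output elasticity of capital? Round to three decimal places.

gY = gA + α·gK + (1−α)·gL, so gY − gA − gL = α(gK − gL).
8.3 − 2.4 − 4.1 = α × (11.5 − 4.1).
1.8 = 7.4 α, so α = 0.24324.

α = 0.243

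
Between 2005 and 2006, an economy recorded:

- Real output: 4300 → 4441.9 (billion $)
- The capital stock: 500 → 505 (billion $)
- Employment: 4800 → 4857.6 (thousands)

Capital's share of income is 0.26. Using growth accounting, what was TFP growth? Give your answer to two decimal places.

2.15%

Real output growth = (4441.9 − 4300) / 4300 = 3.3%.
The capital stock growth = (505 − 500) / 500 = 1%.
Employment growth = (4857.6 − 4800) / 4800 = 1.2%.
Labor's share = 1 − 0.26 = 0.74.
The capital stock: 0.26 × 1 = 0.26 pp.
Employment: 0.74 × 1.2 = 0.888 pp.
TFP growth = 3.3 − 1.148 = 2.152%.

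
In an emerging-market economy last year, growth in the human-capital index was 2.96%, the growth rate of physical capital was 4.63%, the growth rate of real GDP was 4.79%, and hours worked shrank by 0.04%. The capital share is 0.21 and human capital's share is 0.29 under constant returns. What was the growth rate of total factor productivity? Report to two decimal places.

Total factor productivity grew 2.98%.

Labor's share = 1 − 0.21 − 0.29 = 0.5.
Physical capital: 0.21 × 4.63 = 0.9723 pp.
The human-capital index: 0.29 × 2.96 = 0.8584 pp.
Hours worked: 0.5 × (-0.04) = -0.02 pp.
TFP growth = 4.79 − 1.8107 = 2.9793%.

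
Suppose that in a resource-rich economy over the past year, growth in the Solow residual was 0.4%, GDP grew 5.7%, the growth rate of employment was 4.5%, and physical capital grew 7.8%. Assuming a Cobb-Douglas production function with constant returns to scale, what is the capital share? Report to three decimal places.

gY = gA + α·gK + (1−α)·gL, so gY − gA − gL = α(gK − gL).
5.7 − 0.4 − 4.5 = α × (7.8 − 4.5).
0.8 = 3.3 α, so α = 0.24242.

0.242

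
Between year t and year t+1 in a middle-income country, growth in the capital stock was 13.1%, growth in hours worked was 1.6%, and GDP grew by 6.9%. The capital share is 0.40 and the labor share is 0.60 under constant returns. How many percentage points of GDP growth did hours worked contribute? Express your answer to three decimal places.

0.960 percentage points

Labor's share = 1 − 0.4 = 0.6.
Contribution = share × growth = 0.6 × 1.6 = 0.96 pp.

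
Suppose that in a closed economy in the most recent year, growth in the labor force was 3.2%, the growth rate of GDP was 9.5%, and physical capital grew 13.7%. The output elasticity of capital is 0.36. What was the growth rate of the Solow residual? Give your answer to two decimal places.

2.52%

Labor's share = 1 − 0.36 = 0.64.
Physical capital: 0.36 × 13.7 = 4.932 pp.
The labor force: 0.64 × 3.2 = 2.048 pp.
TFP growth = 9.5 − 6.98 = 2.52%.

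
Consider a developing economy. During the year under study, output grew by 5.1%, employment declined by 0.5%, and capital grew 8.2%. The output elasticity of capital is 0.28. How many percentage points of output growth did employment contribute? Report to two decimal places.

-0.36

Labor's share = 1 − 0.28 = 0.72.
Contribution = share × growth = 0.72 × (-0.5) = -0.36 pp.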